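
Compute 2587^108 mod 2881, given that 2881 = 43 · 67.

732

Mod 43: 2587 ≡ 7; by Fermat, exponent reduces to 108 mod 42 = 24; 7^24 ≡ 1 (mod 43).
Mod 67: 2587 ≡ 41; by Fermat, exponent reduces to 108 mod 66 = 42; 41^42 ≡ 62 (mod 67).
Combine by CRT: x ≡ 1 (mod 43), x ≡ 62 (mod 67) ⇒ x ≡ 732 (mod 2881).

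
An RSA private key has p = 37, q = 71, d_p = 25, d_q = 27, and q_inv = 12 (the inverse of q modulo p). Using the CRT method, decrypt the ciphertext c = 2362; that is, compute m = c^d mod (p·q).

1992

m₁ = c^(d_p) mod p: c ≡ 31 (mod 37), and 31^25 mod 37 = 31.
m₂ = c^(d_q) mod q: c ≡ 19 (mod 71), and 19^27 mod 71 = 4.
h = q_inv·(m₁ − m₂) mod p = 12·(31 − 4) mod 37 = 28.
m = m₂ + h·q = 4 + 28·71 = 1992.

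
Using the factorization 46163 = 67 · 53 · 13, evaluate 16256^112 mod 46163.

6990

Mod 67: 16256 ≡ 42; by Fermat, exponent reduces to 112 mod 66 = 46; 42^46 ≡ 22 (mod 67).
Mod 53: 16256 ≡ 38; by Fermat, exponent reduces to 112 mod 52 = 8; 38^8 ≡ 47 (mod 53).
Mod 13: 16256 ≡ 6; by Fermat, exponent reduces to 112 mod 12 = 4; 6^4 ≡ 9 (mod 13).
Combine by CRT: x ≡ 22 (mod 67), x ≡ 47 (mod 53), x ≡ 9 (mod 13) ⇒ x ≡ 6990 (mod 46163).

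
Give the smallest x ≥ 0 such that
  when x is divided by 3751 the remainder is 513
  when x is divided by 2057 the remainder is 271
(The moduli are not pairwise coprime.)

gcd(3751, 2057) = 121 and 121 | (271 − 513), so the pair is consistent; merging gives x ≡ 45525 (mod 63767), where 63767 = lcm(3751, 2057).
The solution is unique modulo lcm(3751, 2057) = 63767.

45525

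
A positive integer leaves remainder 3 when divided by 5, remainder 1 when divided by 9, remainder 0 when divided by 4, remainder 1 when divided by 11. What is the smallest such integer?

1288

Combine the congruences pairwise.
From N ≡ 3 (mod 5) write N = 3 + 5t. Substituting into N ≡ 1 (mod 9) gives 5t ≡ 7 (mod 9), and since 5⁻¹ ≡ 2 (mod 9), t ≡ 5. Hence N ≡ 3 + 5·5 = 28 (mod 45).
From N ≡ 28 (mod 45) write N = 28 + 45t. Substituting into N ≡ 0 (mod 4) gives 45t ≡ 0 (mod 4), and since 1⁻¹ ≡ 1 (mod 4), t ≡ 0. Hence N ≡ 28 + 45·0 = 28 (mod 180).
From N ≡ 28 (mod 180) write N = 28 + 180t. Substituting into N ≡ 1 (mod 11) gives 180t ≡ 6 (mod 11), and since 4⁻¹ ≡ 3 (mod 11), t ≡ 7. Hence N ≡ 28 + 180·7 = 1288 (mod 1980).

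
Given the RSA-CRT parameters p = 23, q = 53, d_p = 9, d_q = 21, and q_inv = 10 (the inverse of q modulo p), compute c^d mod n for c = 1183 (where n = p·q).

1170

m₁ = c^(d_p) mod p: c ≡ 10 (mod 23), and 10^9 mod 23 = 20.
m₂ = c^(d_q) mod q: c ≡ 17 (mod 53), and 17^21 mod 53 = 4.
h = q_inv·(m₁ − m₂) mod p = 10·(20 − 4) mod 23 = 22.
m = m₂ + h·q = 4 + 22·53 = 1170.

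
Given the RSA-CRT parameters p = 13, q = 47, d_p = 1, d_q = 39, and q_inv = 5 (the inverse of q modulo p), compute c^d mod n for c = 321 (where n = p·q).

m₁ = c^(d_p) mod p: c ≡ 9 (mod 13), and 9^1 mod 13 = 9.
m₂ = c^(d_q) mod q: c ≡ 39 (mod 47), and 39^39 mod 47 = 43.
h = q_inv·(m₁ − m₂) mod p = 5·(9 − 43) mod 13 = 12.
m = m₂ + h·q = 43 + 12·47 = 607.

607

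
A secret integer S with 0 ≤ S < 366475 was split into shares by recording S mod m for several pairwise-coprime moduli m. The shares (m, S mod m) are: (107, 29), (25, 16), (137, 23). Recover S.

49891

From S ≡ 29 (mod 107) write S = 29 + 107t. Substituting into S ≡ 16 (mod 25) gives 107t ≡ 12 (mod 25), and since 7⁻¹ ≡ 18 (mod 25), t ≡ 16. Hence S ≡ 29 + 107·16 = 1741 (mod 2675).
From S ≡ 1741 (mod 2675) write S = 1741 + 2675t. Substituting into S ≡ 23 (mod 137) gives 2675t ≡ 63 (mod 137), and since 72⁻¹ ≡ 59 (mod 137), t ≡ 18. Hence S ≡ 1741 + 2675·18 = 49891 (mod 366475).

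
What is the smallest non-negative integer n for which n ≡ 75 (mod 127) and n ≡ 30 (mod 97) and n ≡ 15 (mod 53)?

240105

The moduli are pairwise coprime; M = 127·97·53 = 652907.
M/127 = 5141; 5141 ≡ 61 (mod 127); 61·25 ≡ 1, so inverse 25.
M/97 = 6731; 6731 ≡ 38 (mod 97); 38·23 ≡ 1, so inverse 23.
M/53 = 12319; 12319 ≡ 23 (mod 53); 23·30 ≡ 1, so inverse 30.
n ≡ 75·5141·25 + 30·6731·23 + 15·12319·30 = 19827315.
19827315 mod 652907 = 240105.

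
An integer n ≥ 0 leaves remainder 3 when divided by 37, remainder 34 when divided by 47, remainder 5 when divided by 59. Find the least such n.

The moduli are pairwise coprime; M = 37·47·59 = 102601.
M/37 = 2773; 2773 ≡ 35 (mod 37); 35·18 ≡ 1, so inverse 18.
M/47 = 2183; 2183 ≡ 21 (mod 47); 21·9 ≡ 1, so inverse 9.
M/59 = 1739; 1739 ≡ 28 (mod 59); 28·19 ≡ 1, so inverse 19.
n ≡ 3·2773·18 + 34·2183·9 + 5·1739·19 = 982945.
982945 mod 102601 = 59536.

59536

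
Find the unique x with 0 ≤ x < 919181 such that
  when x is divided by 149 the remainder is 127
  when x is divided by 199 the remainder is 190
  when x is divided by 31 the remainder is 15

The moduli are pairwise coprime; N = 149·199·31 = 919181.
N/149 = 6169; 6169 ≡ 60 (mod 149); 60·77 ≡ 1, so inverse 77.
N/199 = 4619; 4619 ≡ 42 (mod 199); 42·109 ≡ 1, so inverse 109.
N/31 = 29651; 29651 ≡ 15 (mod 31); 15·29 ≡ 1, so inverse 29.
x ≡ 127·6169·77 + 190·4619·109 + 15·29651·29 = 168884326.
168884326 mod 919181 = 674203.

674203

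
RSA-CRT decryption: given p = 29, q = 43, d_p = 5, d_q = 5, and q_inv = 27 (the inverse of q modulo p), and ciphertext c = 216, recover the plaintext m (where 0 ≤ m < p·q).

818

m₁ = c^(d_p) mod p: c ≡ 13 (mod 29), and 13^5 mod 29 = 6.
m₂ = c^(d_q) mod q: c ≡ 1 (mod 43), and 1^5 mod 43 = 1.
h = q_inv·(m₁ − m₂) mod p = 27·(6 − 1) mod 29 = 19.
m = m₂ + h·q = 1 + 19·43 = 818.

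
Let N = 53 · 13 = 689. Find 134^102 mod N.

183

Mod 53: 134 ≡ 28; by Fermat, exponent reduces to 102 mod 52 = 50; 28^50 ≡ 24 (mod 53).
Mod 13: 134 ≡ 4; by Fermat, exponent reduces to 102 mod 12 = 6; 4^6 ≡ 1 (mod 13).
Combine by CRT: x ≡ 24 (mod 53), x ≡ 1 (mod 13) ⇒ x ≡ 183 (mod 689).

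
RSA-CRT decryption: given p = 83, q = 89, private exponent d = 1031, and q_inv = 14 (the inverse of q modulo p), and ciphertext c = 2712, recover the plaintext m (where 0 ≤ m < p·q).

2512

d_p = d mod (p−1) = 1031 mod 82 = 47; d_q = d mod (q−1) = 63.
m₁ = c^(d_p) mod p: c ≡ 56 (mod 83), and 56^47 mod 83 = 22.
m₂ = c^(d_q) mod q: c ≡ 42 (mod 89), and 42^63 mod 89 = 20.
h = q_inv·(m₁ − m₂) mod p = 14·(22 − 20) mod 83 = 28.
m = m₂ + h·q = 20 + 28·89 = 2512.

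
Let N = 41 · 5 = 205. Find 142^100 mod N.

81

Mod 41: 142 ≡ 19; by Fermat, exponent reduces to 100 mod 40 = 20; 19^20 ≡ 40 (mod 41).
Mod 5: 142 ≡ 2; since 4 | 100, by Fermat 2^100 ≡ 1 (mod 5).
Combine by CRT: x ≡ 40 (mod 41), x ≡ 1 (mod 5) ⇒ x ≡ 81 (mod 205).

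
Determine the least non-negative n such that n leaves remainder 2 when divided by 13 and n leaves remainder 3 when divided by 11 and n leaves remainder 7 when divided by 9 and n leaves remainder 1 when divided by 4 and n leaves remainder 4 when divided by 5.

Combine the congruences pairwise.
From n ≡ 2 (mod 13) write n = 2 + 13t. Substituting into n ≡ 3 (mod 11) gives 13t ≡ 1 (mod 11), and since 2⁻¹ ≡ 6 (mod 11), t ≡ 6. Hence n ≡ 2 + 13·6 = 80 (mod 143).
From n ≡ 80 (mod 143) write n = 80 + 143t. Substituting into n ≡ 7 (mod 9) gives 143t ≡ 8 (mod 9), and since 8⁻¹ ≡ 8 (mod 9), t ≡ 1. Hence n ≡ 80 + 143·1 = 223 (mod 1287).
From n ≡ 223 (mod 1287) write n = 223 + 1287t. Substituting into n ≡ 1 (mod 4) gives 1287t ≡ 2 (mod 4), and since 3⁻¹ ≡ 3 (mod 4), t ≡ 2. Hence n ≡ 223 + 1287·2 = 2797 (mod 5148).
From n ≡ 2797 (mod 5148) write n = 2797 + 5148t. Substituting into n ≡ 4 (mod 5) gives 5148t ≡ 2 (mod 5), and since 3⁻¹ ≡ 2 (mod 5), t ≡ 4. Hence n ≡ 2797 + 5148·4 = 23389 (mod 25740).

23389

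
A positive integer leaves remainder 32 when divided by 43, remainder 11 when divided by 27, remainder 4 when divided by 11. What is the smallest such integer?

4547

The moduli are pairwise coprime; N = 43·27·11 = 12771.
N/43 = 297; 297 ≡ 39 (mod 43); 39·32 ≡ 1, so inverse 32.
N/27 = 473; 473 ≡ 14 (mod 27); 14·2 ≡ 1, so inverse 2.
N/11 = 1161; 1161 ≡ 6 (mod 11); 6·2 ≡ 1, so inverse 2.
k ≡ 32·297·32 + 11·473·2 + 4·1161·2 = 323822.
323822 mod 12771 = 4547.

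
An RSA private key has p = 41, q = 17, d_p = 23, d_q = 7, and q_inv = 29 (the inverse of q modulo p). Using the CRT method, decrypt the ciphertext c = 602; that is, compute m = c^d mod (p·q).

352

m₁ = c^(d_p) mod p: c ≡ 28 (mod 41), and 28^23 mod 41 = 24.
m₂ = c^(d_q) mod q: c ≡ 7 (mod 17), and 7^7 mod 17 = 12.
h = q_inv·(m₁ − m₂) mod p = 29·(24 − 12) mod 41 = 20.
m = m₂ + h·q = 12 + 20·17 = 352.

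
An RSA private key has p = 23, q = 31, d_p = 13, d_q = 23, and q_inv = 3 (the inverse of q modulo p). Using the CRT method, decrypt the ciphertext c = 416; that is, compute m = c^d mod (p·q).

303

m₁ = c^(d_p) mod p: c ≡ 2 (mod 23), and 2^13 mod 23 = 4.
m₂ = c^(d_q) mod q: c ≡ 13 (mod 31), and 13^23 mod 31 = 24.
h = q_inv·(m₁ − m₂) mod p = 3·(4 − 24) mod 23 = 9.
m = m₂ + h·q = 24 + 9·31 = 303.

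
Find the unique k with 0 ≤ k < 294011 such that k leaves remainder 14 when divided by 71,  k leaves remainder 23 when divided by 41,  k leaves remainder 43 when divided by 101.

69026

The moduli are pairwise coprime; N = 71·41·101 = 294011.
N/71 = 4141; 4141 ≡ 23 (mod 71); 23·34 ≡ 1, so inverse 34.
N/41 = 7171; 7171 ≡ 37 (mod 41); 37·10 ≡ 1, so inverse 10.
N/101 = 2911; 2911 ≡ 83 (mod 101); 83·28 ≡ 1, so inverse 28.
k ≡ 14·4141·34 + 23·7171·10 + 43·2911·28 = 7125290.
7125290 mod 294011 = 69026.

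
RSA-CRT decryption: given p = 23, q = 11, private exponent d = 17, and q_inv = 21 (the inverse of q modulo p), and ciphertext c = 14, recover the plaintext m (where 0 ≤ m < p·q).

d_p = d mod (p−1) = 17 mod 22 = 17; d_q = d mod (q−1) = 7.
m₁ = c^(d_p) mod p: c ≡ 14 (mod 23), and 14^17 mod 23 = 20.
m₂ = c^(d_q) mod q: c ≡ 3 (mod 11), and 3^7 mod 11 = 9.
h = q_inv·(m₁ − m₂) mod p = 21·(20 − 9) mod 23 = 1.
m = m₂ + h·q = 9 + 1·11 = 20.

20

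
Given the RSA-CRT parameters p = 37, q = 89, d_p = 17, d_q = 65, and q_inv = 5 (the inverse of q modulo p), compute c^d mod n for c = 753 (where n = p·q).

2311

m₁ = c^(d_p) mod p: c ≡ 13 (mod 37), and 13^17 mod 37 = 17.
m₂ = c^(d_q) mod q: c ≡ 41 (mod 89), and 41^65 mod 89 = 86.
h = q_inv·(m₁ − m₂) mod p = 5·(17 − 86) mod 37 = 25.
m = m₂ + h·q = 86 + 25·89 = 2311.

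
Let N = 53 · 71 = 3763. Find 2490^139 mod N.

Mod 53: 2490 ≡ 52; by Fermat, exponent reduces to 139 mod 52 = 35; 52^35 ≡ 52 (mod 53).
Mod 71: 2490 ≡ 5; by Fermat, exponent reduces to 139 mod 70 = 69; 5^69 ≡ 57 (mod 71).
Combine by CRT: x ≡ 52 (mod 53), x ≡ 57 (mod 71) ⇒ x ≡ 2755 (mod 3763).

2755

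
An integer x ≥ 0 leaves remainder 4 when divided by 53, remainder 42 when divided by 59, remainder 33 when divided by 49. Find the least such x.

From x ≡ 4 (mod 53) write x = 4 + 53t. Substituting into x ≡ 42 (mod 59) gives 53t ≡ 38 (mod 59), and since 53⁻¹ ≡ 49 (mod 59), t ≡ 33. Hence x ≡ 4 + 53·33 = 1753 (mod 3127).
From x ≡ 1753 (mod 3127) write x = 1753 + 3127t. Substituting into x ≡ 33 (mod 49) gives 3127t ≡ 44 (mod 49), and since 40⁻¹ ≡ 38 (mod 49), t ≡ 6. Hence x ≡ 1753 + 3127·6 = 20515 (mod 153223).

20515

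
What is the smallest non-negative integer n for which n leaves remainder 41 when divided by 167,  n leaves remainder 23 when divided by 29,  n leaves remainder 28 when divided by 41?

65505

The moduli are pairwise coprime; M = 167·29·41 = 198563.
M/167 = 1189; 1189 ≡ 20 (mod 167); 20·142 ≡ 1, so inverse 142.
M/29 = 6847; 6847 ≡ 3 (mod 29); 3·10 ≡ 1, so inverse 10.
M/41 = 4843; 4843 ≡ 5 (mod 41); 5·33 ≡ 1, so inverse 33.
n ≡ 41·1189·142 + 23·6847·10 + 28·4843·33 = 12972100.
12972100 mod 198563 = 65505.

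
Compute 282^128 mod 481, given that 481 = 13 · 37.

211

Mod 13: 282 ≡ 9; by Fermat, exponent reduces to 128 mod 12 = 8; 9^8 ≡ 3 (mod 13).
Mod 37: 282 ≡ 23; by Fermat, exponent reduces to 128 mod 36 = 20; 23^20 ≡ 26 (mod 37).
Combine by CRT: x ≡ 3 (mod 13), x ≡ 26 (mod 37) ⇒ x ≡ 211 (mod 481).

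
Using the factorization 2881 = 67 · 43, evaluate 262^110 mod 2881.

Mod 67: 262 ≡ 61; by Fermat, exponent reduces to 110 mod 66 = 44; 61^44 ≡ 29 (mod 67).
Mod 43: 262 ≡ 4; by Fermat, exponent reduces to 110 mod 42 = 26; 4^26 ≡ 35 (mod 43).
Combine by CRT: x ≡ 29 (mod 67), x ≡ 35 (mod 43) ⇒ x ≡ 766 (mod 2881).

766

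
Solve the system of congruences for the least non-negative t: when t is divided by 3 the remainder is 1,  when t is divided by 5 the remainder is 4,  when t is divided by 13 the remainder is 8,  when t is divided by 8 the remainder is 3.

619

The moduli are pairwise coprime; N = 3·5·13·8 = 1560.
N/3 = 520; 520 ≡ 1 (mod 3), inverse 1.
N/5 = 312; 312 ≡ 2 (mod 5); 2·3 ≡ 1, so inverse 3.
N/13 = 120; 120 ≡ 3 (mod 13); 3·9 ≡ 1, so inverse 9.
N/8 = 195; 195 ≡ 3 (mod 8); 3·3 ≡ 1, so inverse 3.
t ≡ 1·520·1 + 4·312·3 + 8·120·9 + 3·195·3 = 14659.
14659 mod 1560 = 619.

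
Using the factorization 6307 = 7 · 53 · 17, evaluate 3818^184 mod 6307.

2328

Mod 7: 3818 ≡ 3; by Fermat, exponent reduces to 184 mod 6 = 4; 3^4 ≡ 4 (mod 7).
Mod 53: 3818 ≡ 2; by Fermat, exponent reduces to 184 mod 52 = 28; 2^28 ≡ 49 (mod 53).
Mod 17: 3818 ≡ 10; by Fermat, exponent reduces to 184 mod 16 = 8; 10^8 ≡ 16 (mod 17).
Combine by CRT: x ≡ 4 (mod 7), x ≡ 49 (mod 53), x ≡ 16 (mod 17) ⇒ x ≡ 2328 (mod 6307).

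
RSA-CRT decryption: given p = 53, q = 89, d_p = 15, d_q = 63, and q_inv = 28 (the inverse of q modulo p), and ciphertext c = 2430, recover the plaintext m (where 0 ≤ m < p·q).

2291

m₁ = c^(d_p) mod p: c ≡ 45 (mod 53), and 45^15 mod 53 = 12.
m₂ = c^(d_q) mod q: c ≡ 27 (mod 89), and 27^63 mod 89 = 66.
h = q_inv·(m₁ − m₂) mod p = 28·(12 − 66) mod 53 = 25.
m = m₂ + h·q = 66 + 25·89 = 2291.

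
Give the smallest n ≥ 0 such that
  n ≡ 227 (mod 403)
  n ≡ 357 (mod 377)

gcd(403, 377) = 13 and 13 | (357 − 227), so the pair is consistent; merging gives n ≡ 2242 (mod 11687), where 11687 = lcm(403, 377).
The solution is unique modulo lcm(403, 377) = 11687.

2242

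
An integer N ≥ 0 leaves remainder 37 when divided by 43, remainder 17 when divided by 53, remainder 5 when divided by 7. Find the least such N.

The moduli are pairwise coprime; M = 43·53·7 = 15953.
M/43 = 371; 371 ≡ 27 (mod 43); 27·8 ≡ 1, so inverse 8.
M/53 = 301; 301 ≡ 36 (mod 53); 36·28 ≡ 1, so inverse 28.
M/7 = 2279; 2279 ≡ 4 (mod 7); 4·2 ≡ 1, so inverse 2.
N ≡ 37·371·8 + 17·301·28 + 5·2279·2 = 275882.
275882 mod 15953 = 4681.

4681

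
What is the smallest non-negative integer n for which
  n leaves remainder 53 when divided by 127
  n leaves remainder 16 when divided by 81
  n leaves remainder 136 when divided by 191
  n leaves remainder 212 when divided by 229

254254561

The moduli are pairwise coprime; M = 127·81·191·229 = 449943093.
M/127 = 3542859; 3542859 ≡ 67 (mod 127); 67·91 ≡ 1, so inverse 91.
M/81 = 5554853; 5554853 ≡ 35 (mod 81); 35·44 ≡ 1, so inverse 44.
M/191 = 2355723; 2355723 ≡ 120 (mod 191); 120·78 ≡ 1, so inverse 78.
M/229 = 1964817; 1964817 ≡ 226 (mod 229); 226·76 ≡ 1, so inverse 76.
n ≡ 53·3542859·91 + 16·5554853·44 + 136·2355723·78 + 212·1964817·76 = 77644466557.
77644466557 mod 449943093 = 254254561.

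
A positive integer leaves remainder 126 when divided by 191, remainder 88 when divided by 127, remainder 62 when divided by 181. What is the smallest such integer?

1222717

The moduli are pairwise coprime; N = 191·127·181 = 4390517.
N/191 = 22987; 22987 ≡ 67 (mod 191); 67·134 ≡ 1, so inverse 134.
N/127 = 34571; 34571 ≡ 27 (mod 127); 27·80 ≡ 1, so inverse 80.
N/181 = 24257; 24257 ≡ 3 (mod 181); 3·121 ≡ 1, so inverse 121.
t ≡ 126·22987·134 + 88·34571·80 + 62·24257·121 = 813468362.
813468362 mod 4390517 = 1222717.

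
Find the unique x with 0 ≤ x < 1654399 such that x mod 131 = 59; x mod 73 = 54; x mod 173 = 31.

1307046

Combine the congruences pairwise.
From x ≡ 59 (mod 131) write x = 59 + 131t. Substituting into x ≡ 54 (mod 73) gives 131t ≡ 68 (mod 73), and since 58⁻¹ ≡ 34 (mod 73), t ≡ 49. Hence x ≡ 59 + 131·49 = 6478 (mod 9563).
From x ≡ 6478 (mod 9563) write x = 6478 + 9563t. Substituting into x ≡ 31 (mod 173) gives 9563t ≡ 127 (mod 173), and since 48⁻¹ ≡ 155 (mod 173), t ≡ 136. Hence x ≡ 6478 + 9563·136 = 1307046 (mod 1654399).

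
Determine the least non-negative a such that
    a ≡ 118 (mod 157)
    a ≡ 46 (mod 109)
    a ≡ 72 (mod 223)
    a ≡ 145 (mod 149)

From a ≡ 118 (mod 157) write a = 118 + 157t. Substituting into a ≡ 46 (mod 109) gives 157t ≡ 37 (mod 109), and since 48⁻¹ ≡ 25 (mod 109), t ≡ 53. Hence a ≡ 118 + 157·53 = 8439 (mod 17113).
From a ≡ 8439 (mod 17113) write a = 8439 + 17113t. Substituting into a ≡ 72 (mod 223) gives 17113t ≡ 107 (mod 223), and since 165⁻¹ ≡ 173 (mod 223), t ≡ 2. Hence a ≡ 8439 + 17113·2 = 42665 (mod 3816199).
From a ≡ 42665 (mod 3816199) write a = 42665 + 3816199t. Substituting into a ≡ 145 (mod 149) gives 3816199t ≡ 94 (mod 149), and since 11⁻¹ ≡ 122 (mod 149), t ≡ 144. Hence a ≡ 42665 + 3816199·144 = 549575321 (mod 568613651).

549575321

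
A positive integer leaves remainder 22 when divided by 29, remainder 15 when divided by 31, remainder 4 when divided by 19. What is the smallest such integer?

14957

The moduli are pairwise coprime; N = 29·31·19 = 17081.
N/29 = 589; 589 ≡ 9 (mod 29); 9·13 ≡ 1, so inverse 13.
N/31 = 551; 551 ≡ 24 (mod 31); 24·22 ≡ 1, so inverse 22.
N/19 = 899; 899 ≡ 6 (mod 19); 6·16 ≡ 1, so inverse 16.
x ≡ 22·589·13 + 15·551·22 + 4·899·16 = 407820.
407820 mod 17081 = 14957.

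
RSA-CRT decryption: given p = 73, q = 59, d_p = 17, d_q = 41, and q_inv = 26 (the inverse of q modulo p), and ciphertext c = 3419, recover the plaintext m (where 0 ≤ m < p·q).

m₁ = c^(d_p) mod p: c ≡ 61 (mod 73), and 61^17 mod 73 = 67.
m₂ = c^(d_q) mod q: c ≡ 56 (mod 59), and 56^41 mod 59 = 31.
h = q_inv·(m₁ − m₂) mod p = 26·(67 − 31) mod 73 = 60.
m = m₂ + h·q = 31 + 60·59 = 3571.

3571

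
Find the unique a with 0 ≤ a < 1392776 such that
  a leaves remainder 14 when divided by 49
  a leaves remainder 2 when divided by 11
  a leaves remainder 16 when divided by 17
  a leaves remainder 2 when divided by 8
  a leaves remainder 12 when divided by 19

From a ≡ 14 (mod 49) write a = 14 + 49t. Substituting into a ≡ 2 (mod 11) gives 49t ≡ 10 (mod 11), and since 5⁻¹ ≡ 9 (mod 11), t ≡ 2. Hence a ≡ 14 + 49·2 = 112 (mod 539).
From a ≡ 112 (mod 539) write a = 112 + 539t. Substituting into a ≡ 16 (mod 17) gives 539t ≡ 6 (mod 17), and since 12⁻¹ ≡ 10 (mod 17), t ≡ 9. Hence a ≡ 112 + 539·9 = 4963 (mod 9163).
From a ≡ 4963 (mod 9163) write a = 4963 + 9163t. Substituting into a ≡ 2 (mod 8) gives 9163t ≡ 7 (mod 8), and since 3⁻¹ ≡ 3 (mod 8), t ≡ 5. Hence a ≡ 4963 + 9163·5 = 50778 (mod 73304).
From a ≡ 50778 (mod 73304) write a = 50778 + 73304t. Substituting into a ≡ 12 (mod 19) gives 73304t ≡ 2 (mod 19), and since 2⁻¹ ≡ 10 (mod 19), t ≡ 1. Hence a ≡ 50778 + 73304·1 = 124082 (mod 1392776).

124082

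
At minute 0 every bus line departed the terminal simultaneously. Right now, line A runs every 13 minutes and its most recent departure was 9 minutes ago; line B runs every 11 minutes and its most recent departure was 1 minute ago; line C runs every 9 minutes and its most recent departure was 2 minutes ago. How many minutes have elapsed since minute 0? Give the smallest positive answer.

1244

From t ≡ 9 (mod 13) write t = 9 + 13s. Substituting into t ≡ 1 (mod 11) gives 13s ≡ 3 (mod 11), and since 2⁻¹ ≡ 6 (mod 11), s ≡ 7. Hence t ≡ 9 + 13·7 = 100 (mod 143).
From t ≡ 100 (mod 143) write t = 100 + 143s. Substituting into t ≡ 2 (mod 9) gives 143s ≡ 1 (mod 9), and since 8⁻¹ ≡ 8 (mod 9), s ≡ 8. Hence t ≡ 100 + 143·8 = 1244 (mod 1287).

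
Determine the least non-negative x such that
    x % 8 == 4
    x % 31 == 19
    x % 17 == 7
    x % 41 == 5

The moduli are pairwise coprime; N = 8·31·17·41 = 172856.
N/8 = 21607; 21607 ≡ 7 (mod 8); 7·7 ≡ 1, so inverse 7.
N/31 = 5576; 5576 ≡ 27 (mod 31); 27·23 ≡ 1, so inverse 23.
N/17 = 10168; 10168 ≡ 2 (mod 17); 2·9 ≡ 1, so inverse 9.
N/41 = 4216; 4216 ≡ 34 (mod 41); 34·35 ≡ 1, so inverse 35.
x ≡ 4·21607·7 + 19·5576·23 + 7·10168·9 + 5·4216·35 = 4420092.
4420092 mod 172856 = 98692.

98692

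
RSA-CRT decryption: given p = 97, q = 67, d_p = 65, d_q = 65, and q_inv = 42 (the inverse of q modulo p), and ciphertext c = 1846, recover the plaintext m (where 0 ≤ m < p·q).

4451

m₁ = c^(d_p) mod p: c ≡ 3 (mod 97), and 3^65 mod 97 = 86.
m₂ = c^(d_q) mod q: c ≡ 37 (mod 67), and 37^65 mod 67 = 29.
h = q_inv·(m₁ − m₂) mod p = 42·(86 − 29) mod 97 = 66.
m = m₂ + h·q = 29 + 66·67 = 4451.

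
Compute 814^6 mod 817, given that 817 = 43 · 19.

Mod 43: 814 ≡ 40; 40^6 ≡ 41 (mod 43).
Mod 19: 814 ≡ 16; 16^6 ≡ 7 (mod 19).
Combine by CRT: x ≡ 41 (mod 43), x ≡ 7 (mod 19) ⇒ x ≡ 729 (mod 817).

729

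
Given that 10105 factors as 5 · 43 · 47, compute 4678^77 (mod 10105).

2273

Mod 5: 4678 ≡ 3; by Fermat, exponent reduces to 77 mod 4 = 1; 3^1 ≡ 3 (mod 5).
Mod 43: 4678 ≡ 34; by Fermat, exponent reduces to 77 mod 42 = 35; 34^35 ≡ 37 (mod 43).
Mod 47: 4678 ≡ 25; by Fermat, exponent reduces to 77 mod 46 = 31; 25^31 ≡ 17 (mod 47).
Combine by CRT: x ≡ 3 (mod 5), x ≡ 37 (mod 43), x ≡ 17 (mod 47) ⇒ x ≡ 2273 (mod 10105).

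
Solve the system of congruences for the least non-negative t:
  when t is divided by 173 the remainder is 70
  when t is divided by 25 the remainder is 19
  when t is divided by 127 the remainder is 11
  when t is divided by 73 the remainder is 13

Combine the congruences pairwise.
From t ≡ 70 (mod 173) write t = 70 + 173s. Substituting into t ≡ 19 (mod 25) gives 173s ≡ 24 (mod 25), and since 23⁻¹ ≡ 12 (mod 25), s ≡ 13. Hence t ≡ 70 + 173·13 = 2319 (mod 4325).
From t ≡ 2319 (mod 4325) write t = 2319 + 4325s. Substituting into t ≡ 11 (mod 127) gives 4325s ≡ 105 (mod 127), and since 7⁻¹ ≡ 109 (mod 127), s ≡ 15. Hence t ≡ 2319 + 4325·15 = 67194 (mod 549275).
From t ≡ 67194 (mod 549275) write t = 67194 + 549275s. Substituting into t ≡ 13 (mod 73) gives 549275s ≡ 52 (mod 73), and since 23⁻¹ ≡ 54 (mod 73), s ≡ 34. Hence t ≡ 67194 + 549275·34 = 18742544 (mod 40097075).

18742544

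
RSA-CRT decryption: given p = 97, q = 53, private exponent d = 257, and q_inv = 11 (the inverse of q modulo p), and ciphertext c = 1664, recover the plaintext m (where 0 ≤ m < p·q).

3532

d_p = d mod (p−1) = 257 mod 96 = 65; d_q = d mod (q−1) = 49.
m₁ = c^(d_p) mod p: c ≡ 15 (mod 97), and 15^65 mod 97 = 40.
m₂ = c^(d_q) mod q: c ≡ 21 (mod 53), and 21^49 mod 53 = 34.
h = q_inv·(m₁ − m₂) mod p = 11·(40 − 34) mod 97 = 66.
m = m₂ + h·q = 34 + 66·53 = 3532.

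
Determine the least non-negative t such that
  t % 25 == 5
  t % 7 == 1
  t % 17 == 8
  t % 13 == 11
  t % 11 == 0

The moduli are pairwise coprime; N = 25·7·17·13·11 = 425425.
N/25 = 17017; 17017 ≡ 17 (mod 25); 17·3 ≡ 1, so inverse 3.
N/7 = 60775; 60775 ≡ 1 (mod 7), inverse 1.
N/17 = 25025; 25025 ≡ 1 (mod 17), inverse 1.
N/13 = 32725; 32725 ≡ 4 (mod 13); 4·10 ≡ 1, so inverse 10.
N/11 = 38675; 38675 ≡ 10 (mod 11); 10·10 ≡ 1, so inverse 10.
t ≡ 5·17017·3 + 1·60775·1 + 8·25025·1 + 11·32725·10 + 0·38675·10 = 4115980.
4115980 mod 425425 = 287155.

287155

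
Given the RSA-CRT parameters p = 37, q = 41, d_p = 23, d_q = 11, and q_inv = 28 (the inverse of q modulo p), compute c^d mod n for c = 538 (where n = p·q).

m₁ = c^(d_p) mod p: c ≡ 20 (mod 37), and 20^23 mod 37 = 19.
m₂ = c^(d_q) mod q: c ≡ 5 (mod 41), and 5^11 mod 41 = 36.
h = q_inv·(m₁ − m₂) mod p = 28·(19 − 36) mod 37 = 5.
m = m₂ + h·q = 36 + 5·41 = 241.

241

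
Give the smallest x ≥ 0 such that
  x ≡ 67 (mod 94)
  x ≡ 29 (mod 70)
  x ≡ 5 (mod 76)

93409

gcd(94, 70) = 2 and 2 | (29 − 67), so the pair is consistent; merging gives x ≡ 1289 (mod 3290), where 3290 = lcm(94, 70).
gcd(3290, 76) = 2 and 2 | (5 − 1289), so the pair is consistent; merging gives x ≡ 93409 (mod 125020), where 125020 = lcm(3290, 76).
The solution is unique modulo lcm(94, 70, 76) = 125020.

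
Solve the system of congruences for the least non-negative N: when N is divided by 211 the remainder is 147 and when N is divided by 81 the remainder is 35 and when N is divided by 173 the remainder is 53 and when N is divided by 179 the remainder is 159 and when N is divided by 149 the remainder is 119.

52263415790

The moduli are pairwise coprime; M = 211·81·173·179·149 = 78859292553.
M/211 = 373740723; 373740723 ≡ 10 (mod 211); 10·190 ≡ 1, so inverse 190.
M/81 = 973571513; 973571513 ≡ 32 (mod 81); 32·38 ≡ 1, so inverse 38.
M/173 = 455834061; 455834061 ≡ 167 (mod 173); 167·144 ≡ 1, so inverse 144.
M/179 = 440554707; 440554707 ≡ 86 (mod 179); 86·102 ≡ 1, so inverse 102.
M/149 = 529256997; 529256997 ≡ 57 (mod 149); 57·34 ≡ 1, so inverse 34.
N ≡ 147·373740723·190 + 35·973571513·38 + 53·455834061·144 + 159·440554707·102 + 119·529256997·34 = 24498644107220.
24498644107220 mod 78859292553 = 52263415790.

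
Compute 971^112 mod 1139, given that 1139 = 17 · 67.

562

Mod 17: 971 ≡ 2; since 16 | 112, by Fermat 2^112 ≡ 1 (mod 17).
Mod 67: 971 ≡ 33; by Fermat, exponent reduces to 112 mod 66 = 46; 33^46 ≡ 26 (mod 67).
Combine by CRT: x ≡ 1 (mod 17), x ≡ 26 (mod 67) ⇒ x ≡ 562 (mod 1139).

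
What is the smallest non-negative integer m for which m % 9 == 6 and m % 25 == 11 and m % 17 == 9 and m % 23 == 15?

52386

Combine the congruences pairwise.
From m ≡ 6 (mod 9) write m = 6 + 9t. Substituting into m ≡ 11 (mod 25) gives 9t ≡ 5 (mod 25), and since 9⁻¹ ≡ 14 (mod 25), t ≡ 20. Hence m ≡ 6 + 9·20 = 186 (mod 225).
From m ≡ 186 (mod 225) write m = 186 + 225t. Substituting into m ≡ 9 (mod 17) gives 225t ≡ 10 (mod 17), and since 4⁻¹ ≡ 13 (mod 17), t ≡ 11. Hence m ≡ 186 + 225·11 = 2661 (mod 3825).
From m ≡ 2661 (mod 3825) write m = 2661 + 3825t. Substituting into m ≡ 15 (mod 23) gives 3825t ≡ 22 (mod 23), and since 7⁻¹ ≡ 10 (mod 23), t ≡ 13. Hence m ≡ 2661 + 3825·13 = 52386 (mod 87975).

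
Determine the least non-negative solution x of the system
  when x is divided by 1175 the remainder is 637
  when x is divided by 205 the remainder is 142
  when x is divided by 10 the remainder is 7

59387

gcd(1175, 205) = 5 and 5 | (142 − 637), so the pair is consistent; merging gives x ≡ 11212 (mod 48175), where 48175 = lcm(1175, 205).
gcd(48175, 10) = 5 and 5 | (7 − 11212), so the pair is consistent; merging gives x ≡ 59387 (mod 96350), where 96350 = lcm(48175, 10).
The solution is unique modulo lcm(1175, 205, 10) = 96350.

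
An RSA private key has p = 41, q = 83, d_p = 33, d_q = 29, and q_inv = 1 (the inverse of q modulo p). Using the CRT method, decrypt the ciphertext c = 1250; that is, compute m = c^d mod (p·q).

897

m₁ = c^(d_p) mod p: c ≡ 20 (mod 41), and 20^33 mod 41 = 36.
m₂ = c^(d_q) mod q: c ≡ 5 (mod 83), and 5^29 mod 83 = 67.
h = q_inv·(m₁ − m₂) mod p = 1·(36 − 67) mod 41 = 10.
m = m₂ + h·q = 67 + 10·83 = 897.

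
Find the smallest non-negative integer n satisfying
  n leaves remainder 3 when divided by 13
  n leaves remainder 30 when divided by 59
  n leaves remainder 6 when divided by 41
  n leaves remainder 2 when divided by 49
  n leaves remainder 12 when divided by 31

The moduli are pairwise coprime; M = 13·59·41·49·31 = 47767993.
M/13 = 3674461; 3674461 ≡ 11 (mod 13); 11·6 ≡ 1, so inverse 6.
M/59 = 809627; 809627 ≡ 29 (mod 59); 29·57 ≡ 1, so inverse 57.
M/41 = 1165073; 1165073 ≡ 17 (mod 41); 17·29 ≡ 1, so inverse 29.
M/49 = 974857; 974857 ≡ 2 (mod 49); 2·25 ≡ 1, so inverse 25.
M/31 = 1540903; 1540903 ≡ 17 (mod 31); 17·11 ≡ 1, so inverse 11.
n ≡ 3·3674461·6 + 30·809627·57 + 6·1165073·29 + 2·974857·25 + 12·1540903·11 = 1905467216.
1905467216 mod 47767993 = 42515489.

42515489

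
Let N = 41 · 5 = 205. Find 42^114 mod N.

Mod 41: 42 ≡ 1; by Fermat, exponent reduces to 114 mod 40 = 34; 1^34 ≡ 1 (mod 41).
Mod 5: 42 ≡ 2; by Fermat, exponent reduces to 114 mod 4 = 2; 2^2 ≡ 4 (mod 5).
Combine by CRT: x ≡ 1 (mod 41), x ≡ 4 (mod 5) ⇒ x ≡ 124 (mod 205).

124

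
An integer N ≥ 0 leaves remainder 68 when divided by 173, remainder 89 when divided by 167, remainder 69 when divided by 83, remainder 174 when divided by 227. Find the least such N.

The moduli are pairwise coprime; M = 173·167·83·227 = 544335331.
M/173 = 3146447; 3146447 ≡ 96 (mod 173); 96·164 ≡ 1, so inverse 164.
M/167 = 3259493; 3259493 ≡ 154 (mod 167); 154·77 ≡ 1, so inverse 77.
M/83 = 6558257; 6558257 ≡ 12 (mod 83); 12·7 ≡ 1, so inverse 7.
M/227 = 2397953; 2397953 ≡ 152 (mod 227); 152·115 ≡ 1, so inverse 115.
N ≡ 68·3146447·164 + 89·3259493·77 + 69·6558257·7 + 174·2397953·115 = 108577160134.
108577160134 mod 544335331 = 254429265.

254429265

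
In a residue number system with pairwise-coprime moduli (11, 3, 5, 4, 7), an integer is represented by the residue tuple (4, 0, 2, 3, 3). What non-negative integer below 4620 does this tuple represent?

3447

Combine the congruences pairwise.
From x ≡ 4 (mod 11) write x = 4 + 11t. Substituting into x ≡ 0 (mod 3) gives 11t ≡ 2 (mod 3), and since 2⁻¹ ≡ 2 (mod 3), t ≡ 1. Hence x ≡ 4 + 11·1 = 15 (mod 33).
From x ≡ 15 (mod 33) write x = 15 + 33t. Substituting into x ≡ 2 (mod 5) gives 33t ≡ 2 (mod 5), and since 3⁻¹ ≡ 2 (mod 5), t ≡ 4. Hence x ≡ 15 + 33·4 = 147 (mod 165).
From x ≡ 147 (mod 165) write x = 147 + 165t. Substituting into x ≡ 3 (mod 4) gives 165t ≡ 0 (mod 4), and since 1⁻¹ ≡ 1 (mod 4), t ≡ 0. Hence x ≡ 147 + 165·0 = 147 (mod 660).
From x ≡ 147 (mod 660) write x = 147 + 660t. Substituting into x ≡ 3 (mod 7) gives 660t ≡ 3 (mod 7), and since 2⁻¹ ≡ 4 (mod 7), t ≡ 5. Hence x ≡ 147 + 660·5 = 3447 (mod 4620).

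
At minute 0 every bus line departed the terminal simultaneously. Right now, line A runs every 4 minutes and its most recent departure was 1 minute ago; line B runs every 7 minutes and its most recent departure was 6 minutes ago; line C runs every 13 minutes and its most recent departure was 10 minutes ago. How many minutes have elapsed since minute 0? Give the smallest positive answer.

153

Combine the congruences pairwise.
From t ≡ 1 (mod 4) write t = 1 + 4s. Substituting into t ≡ 6 (mod 7) gives 4s ≡ 5 (mod 7), and since 4⁻¹ ≡ 2 (mod 7), s ≡ 3. Hence t ≡ 1 + 4·3 = 13 (mod 28).
From t ≡ 13 (mod 28) write t = 13 + 28s. Substituting into t ≡ 10 (mod 13) gives 28s ≡ 10 (mod 13), and since 2⁻¹ ≡ 7 (mod 13), s ≡ 5. Hence t ≡ 13 + 28·5 = 153 (mod 364).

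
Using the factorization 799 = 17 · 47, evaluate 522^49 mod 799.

454

Mod 17: 522 ≡ 12; by Fermat, exponent reduces to 49 mod 16 = 1; 12^1 ≡ 12 (mod 17).
Mod 47: 522 ≡ 5; by Fermat, exponent reduces to 49 mod 46 = 3; 5^3 ≡ 31 (mod 47).
Combine by CRT: x ≡ 12 (mod 17), x ≡ 31 (mod 47) ⇒ x ≡ 454 (mod 799).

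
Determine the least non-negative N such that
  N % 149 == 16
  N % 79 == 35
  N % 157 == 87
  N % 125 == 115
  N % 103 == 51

3916416740

From N ≡ 16 (mod 149) write N = 16 + 149t. Substituting into N ≡ 35 (mod 79) gives 149t ≡ 19 (mod 79), and since 70⁻¹ ≡ 35 (mod 79), t ≡ 33. Hence N ≡ 16 + 149·33 = 4933 (mod 11771).
From N ≡ 4933 (mod 11771) write N = 4933 + 11771t. Substituting into N ≡ 87 (mod 157) gives 11771t ≡ 21 (mod 157), and since 153⁻¹ ≡ 39 (mod 157), t ≡ 34. Hence N ≡ 4933 + 11771·34 = 405147 (mod 1848047).
From N ≡ 405147 (mod 1848047) write N = 405147 + 1848047t. Substituting into N ≡ 115 (mod 125) gives 1848047t ≡ 93 (mod 125), and since 47⁻¹ ≡ 8 (mod 125), t ≡ 119. Hence N ≡ 405147 + 1848047·119 = 220322740 (mod 231005875).
From N ≡ 220322740 (mod 231005875) write N = 220322740 + 231005875t. Substituting into N ≡ 51 (mod 103) gives 231005875t ≡ 79 (mod 103), and since 50⁻¹ ≡ 68 (mod 103), t ≡ 16. Hence N ≡ 220322740 + 231005875·16 = 3916416740 (mod 23793605125).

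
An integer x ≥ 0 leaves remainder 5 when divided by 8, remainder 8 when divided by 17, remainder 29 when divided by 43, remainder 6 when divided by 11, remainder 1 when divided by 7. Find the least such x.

From x ≡ 5 (mod 8) write x = 5 + 8t. Substituting into x ≡ 8 (mod 17) gives 8t ≡ 3 (mod 17), and since 8⁻¹ ≡ 15 (mod 17), t ≡ 11. Hence x ≡ 5 + 8·11 = 93 (mod 136).
From x ≡ 93 (mod 136) write x = 93 + 136t. Substituting into x ≡ 29 (mod 43) gives 136t ≡ 22 (mod 43), and since 7⁻¹ ≡ 37 (mod 43), t ≡ 40. Hence x ≡ 93 + 136·40 = 5533 (mod 5848).
From x ≡ 5533 (mod 5848) write x = 5533 + 5848t. Substituting into x ≡ 6 (mod 11) gives 5848t ≡ 6 (mod 11), and since 7⁻¹ ≡ 8 (mod 11), t ≡ 4. Hence x ≡ 5533 + 5848·4 = 28925 (mod 64328).
From x ≡ 28925 (mod 64328) write x = 28925 + 64328t. Substituting into x ≡ 1 (mod 7) gives 64328t ≡ 0 (mod 7), and since 5⁻¹ ≡ 3 (mod 7), t ≡ 0. Hence x ≡ 28925 + 64328·0 = 28925 (mod 450296).

28925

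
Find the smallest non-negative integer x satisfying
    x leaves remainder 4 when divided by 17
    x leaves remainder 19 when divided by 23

157

From x ≡ 4 (mod 17) write x = 4 + 17t. Substituting into x ≡ 19 (mod 23) gives 17t ≡ 15 (mod 23), and since 17⁻¹ ≡ 19 (mod 23), t ≡ 9. Hence x ≡ 4 + 17·9 = 157 (mod 391).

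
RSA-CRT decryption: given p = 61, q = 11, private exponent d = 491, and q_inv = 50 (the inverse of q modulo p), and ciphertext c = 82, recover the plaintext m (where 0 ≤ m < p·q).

d_p = d mod (p−1) = 491 mod 60 = 11; d_q = d mod (q−1) = 1.
m₁ = c^(d_p) mod p: c ≡ 21 (mod 61), and 21^11 mod 61 = 32.
m₂ = c^(d_q) mod q: c ≡ 5 (mod 11), and 5^1 mod 11 = 5.
h = q_inv·(m₁ − m₂) mod p = 50·(32 − 5) mod 61 = 8.
m = m₂ + h·q = 5 + 8·11 = 93.

93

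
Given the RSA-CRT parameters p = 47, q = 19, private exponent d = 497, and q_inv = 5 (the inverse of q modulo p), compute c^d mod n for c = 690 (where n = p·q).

d_p = d mod (p−1) = 497 mod 46 = 37; d_q = d mod (q−1) = 11.
m₁ = c^(d_p) mod p: c ≡ 32 (mod 47), and 32^37 mod 47 = 2.
m₂ = c^(d_q) mod q: c ≡ 6 (mod 19), and 6^11 mod 19 = 17.
h = q_inv·(m₁ − m₂) mod p = 5·(2 − 17) mod 47 = 19.
m = m₂ + h·q = 17 + 19·19 = 378.

378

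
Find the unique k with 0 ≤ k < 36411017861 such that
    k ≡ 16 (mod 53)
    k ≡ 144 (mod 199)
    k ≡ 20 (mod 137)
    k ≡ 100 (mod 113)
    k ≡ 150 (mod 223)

From k ≡ 16 (mod 53) write k = 16 + 53t. Substituting into k ≡ 144 (mod 199) gives 53t ≡ 128 (mod 199), and since 53⁻¹ ≡ 184 (mod 199), t ≡ 70. Hence k ≡ 16 + 53·70 = 3726 (mod 10547).
From k ≡ 3726 (mod 10547) write k = 3726 + 10547t. Substituting into k ≡ 20 (mod 137) gives 10547t ≡ 130 (mod 137), and since 135⁻¹ ≡ 68 (mod 137), t ≡ 72. Hence k ≡ 3726 + 10547·72 = 763110 (mod 1444939).
From k ≡ 763110 (mod 1444939) write k = 763110 + 1444939t. Substituting into k ≡ 100 (mod 113) gives 1444939t ≡ 79 (mod 113), and since 8⁻¹ ≡ 99 (mod 113), t ≡ 24. Hence k ≡ 763110 + 1444939·24 = 35441646 (mod 163278107).
From k ≡ 35441646 (mod 163278107) write k = 35441646 + 163278107t. Substituting into k ≡ 150 (mod 223) gives 163278107t ≡ 117 (mod 223), and since 183⁻¹ ≡ 39 (mod 223), t ≡ 103. Hence k ≡ 35441646 + 163278107·103 = 16853086667 (mod 36411017861).

16853086667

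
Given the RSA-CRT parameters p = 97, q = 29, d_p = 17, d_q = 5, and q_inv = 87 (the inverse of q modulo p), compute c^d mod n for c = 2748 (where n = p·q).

2478

m₁ = c^(d_p) mod p: c ≡ 32 (mod 97), and 32^17 mod 97 = 53.
m₂ = c^(d_q) mod q: c ≡ 22 (mod 29), and 22^5 mod 29 = 13.
h = q_inv·(m₁ − m₂) mod p = 87·(53 − 13) mod 97 = 85.
m = m₂ + h·q = 13 + 85·29 = 2478.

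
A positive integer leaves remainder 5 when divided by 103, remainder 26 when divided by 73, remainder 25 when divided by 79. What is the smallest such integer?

587311

The moduli are pairwise coprime; M = 103·73·79 = 594001.
M/103 = 5767; 5767 ≡ 102 (mod 103); 102·102 ≡ 1, so inverse 102.
M/73 = 8137; 8137 ≡ 34 (mod 73); 34·58 ≡ 1, so inverse 58.
M/79 = 7519; 7519 ≡ 14 (mod 79); 14·17 ≡ 1, so inverse 17.
n ≡ 5·5767·102 + 26·8137·58 + 25·7519·17 = 18407341.
18407341 mod 594001 = 587311.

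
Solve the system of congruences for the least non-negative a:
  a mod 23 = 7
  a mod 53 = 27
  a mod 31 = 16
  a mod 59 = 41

1737473

Combine the congruences pairwise.
From a ≡ 7 (mod 23) write a = 7 + 23t. Substituting into a ≡ 27 (mod 53) gives 23t ≡ 20 (mod 53), and since 23⁻¹ ≡ 30 (mod 53), t ≡ 17. Hence a ≡ 7 + 23·17 = 398 (mod 1219).
From a ≡ 398 (mod 1219) write a = 398 + 1219t. Substituting into a ≡ 16 (mod 31) gives 1219t ≡ 21 (mod 31), and since 10⁻¹ ≡ 28 (mod 31), t ≡ 30. Hence a ≡ 398 + 1219·30 = 36968 (mod 37789).
From a ≡ 36968 (mod 37789) write a = 36968 + 37789t. Substituting into a ≡ 41 (mod 59) gives 37789t ≡ 7 (mod 59), and since 29⁻¹ ≡ 57 (mod 59), t ≡ 45. Hence a ≡ 36968 + 37789·45 = 1737473 (mod 2229551).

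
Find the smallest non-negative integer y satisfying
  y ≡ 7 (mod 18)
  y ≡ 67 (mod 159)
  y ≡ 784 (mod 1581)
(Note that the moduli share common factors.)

Combine the congruences pairwise.
gcd(18, 159) = 3 and 3 | (67 − 7), so the pair is consistent; merging gives y ≡ 385 (mod 954), where 954 = lcm(18, 159).
gcd(954, 1581) = 3 and 3 | (784 − 385), so the pair is consistent; merging gives y ≡ 182599 (mod 502758), where 502758 = lcm(954, 1581).
The solution is unique modulo lcm(18, 159, 1581) = 502758.

182599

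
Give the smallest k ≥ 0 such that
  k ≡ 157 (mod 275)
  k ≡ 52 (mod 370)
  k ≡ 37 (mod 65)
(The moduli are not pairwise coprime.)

Combine the congruences pairwise.
gcd(275, 370) = 5 and 5 | (52 − 157), so the pair is consistent; merging gives k ≡ 1532 (mod 20350), where 20350 = lcm(275, 370).
gcd(20350, 65) = 5 and 5 | (37 − 1532), so the pair is consistent; merging gives k ≡ 1532 (mod 264550), where 264550 = lcm(20350, 65).
The solution is unique modulo lcm(275, 370, 65) = 264550.

1532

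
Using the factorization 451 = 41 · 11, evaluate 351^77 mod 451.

Mod 41: 351 ≡ 23; by Fermat, exponent reduces to 77 mod 40 = 37; 23^37 ≡ 4 (mod 41).
Mod 11: 351 ≡ 10; by Fermat, exponent reduces to 77 mod 10 = 7; 10^7 ≡ 10 (mod 11).
Combine by CRT: x ≡ 4 (mod 41), x ≡ 10 (mod 11) ⇒ x ≡ 373 (mod 451).

373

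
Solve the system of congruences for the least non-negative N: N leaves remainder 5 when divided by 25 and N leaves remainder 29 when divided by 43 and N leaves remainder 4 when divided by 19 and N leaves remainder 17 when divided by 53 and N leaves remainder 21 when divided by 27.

The moduli are pairwise coprime; M = 25·43·19·53·27 = 29228175.
M/25 = 1169127; 1169127 ≡ 2 (mod 25); 2·13 ≡ 1, so inverse 13.
M/43 = 679725; 679725 ≡ 24 (mod 43); 24·9 ≡ 1, so inverse 9.
M/19 = 1538325; 1538325 ≡ 9 (mod 19); 9·17 ≡ 1, so inverse 17.
M/53 = 551475; 551475 ≡ 10 (mod 53); 10·16 ≡ 1, so inverse 16.
M/27 = 1082525; 1082525 ≡ 14 (mod 27); 14·2 ≡ 1, so inverse 2.
N ≡ 5·1169127·13 + 29·679725·9 + 4·1538325·17 + 17·551475·16 + 21·1082525·2 = 553474830.
553474830 mod 29228175 = 27367680.

27367680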